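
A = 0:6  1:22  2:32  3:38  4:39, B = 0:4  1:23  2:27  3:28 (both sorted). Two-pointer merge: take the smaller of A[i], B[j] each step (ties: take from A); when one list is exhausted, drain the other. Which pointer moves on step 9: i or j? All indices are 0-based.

i

[i=0,j=0] A[i]=6>B[j]=4 take 4 → j++
[i=0,j=1] A[i]=6<=B[j]=23 take 6 → i++
[i=1,j=1] A[i]=22<=B[j]=23 take 22 → i++
[i=2,j=1] A[i]=32>B[j]=23 take 23 → j++
[i=2,j=2] A[i]=32>B[j]=27 take 27 → j++
[i=2,j=3] A[i]=32>B[j]=28 take 28 → j++
[i=2,j=4] B done, take A[i]=32 → i++
[i=3,j=4] B done, take A[i]=38 → i++
[i=4,j=4] B done, take A[i]=39 → i++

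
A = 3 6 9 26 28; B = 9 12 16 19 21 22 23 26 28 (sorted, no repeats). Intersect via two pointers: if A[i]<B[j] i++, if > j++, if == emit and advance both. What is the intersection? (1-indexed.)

[i=1,j=1] 3<9 → i++
[i=2,j=1] 6<9 → i++
[i=3,j=1] 9==9 emit → i++,j++
[i=4,j=2] 26>12 → j++
[i=4,j=3] 26>16 → j++
[i=4,j=4] 26>19 → j++
[i=4,j=5] 26>21 → j++
[i=4,j=6] 26>22 → j++
[i=4,j=7] 26>23 → j++
[i=4,j=8] 26==26 emit → i++,j++
[i=5,j=9] 28==28 emit → i++,j++

intersection = [9, 26, 28]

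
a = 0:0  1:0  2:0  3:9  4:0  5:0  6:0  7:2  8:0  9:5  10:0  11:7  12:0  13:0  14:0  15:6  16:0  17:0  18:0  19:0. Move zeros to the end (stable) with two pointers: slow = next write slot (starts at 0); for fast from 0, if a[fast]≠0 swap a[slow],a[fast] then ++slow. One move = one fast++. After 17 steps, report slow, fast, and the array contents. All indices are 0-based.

(s=0,f=0) a[fast]=0 → fast++
(s=0,f=1) a[fast]=0 → fast++
(s=0,f=2) a[fast]=0 → fast++
(s=0,f=3) a[fast]=9≠0 swap→a[0]=9 → slow++,fast++
(s=1,f=4) a[fast]=0 → fast++
(s=1,f=5) a[fast]=0 → fast++
(s=1,f=6) a[fast]=0 → fast++
(s=1,f=7) a[fast]=2≠0 swap→a[1]=2 → slow++,fast++
(s=2,f=8) a[fast]=0 → fast++
(s=2,f=9) a[fast]=5≠0 swap→a[2]=5 → slow++,fast++
(s=3,f=10) a[fast]=0 → fast++
(s=3,f=11) a[fast]=7≠0 swap→a[3]=7 → slow++,fast++
(s=4,f=12) a[fast]=0 → fast++
(s=4,f=13) a[fast]=0 → fast++
(s=4,f=14) a[fast]=0 → fast++
(s=4,f=15) a[fast]=6≠0 swap→a[4]=6 → slow++,fast++
(s=5,f=16) a[fast]=0 → fast++

slow=5, fast=17, a=[9, 2, 5, 7, 6, 0, 0, 0, 0, 0, 0, 0, 0, 0, 0, 0, 0, 0, 0, 0]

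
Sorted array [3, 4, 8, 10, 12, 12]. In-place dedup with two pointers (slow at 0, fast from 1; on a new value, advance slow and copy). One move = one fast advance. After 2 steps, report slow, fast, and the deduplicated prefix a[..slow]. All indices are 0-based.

slow=0 fast=1: a[fast]=4≠a[slow]=3 write a[1]=4, slow++,fast++
slow=1 fast=2: a[fast]=8≠a[slow]=4 write a[2]=8, slow++,fast++

slow=2, fast=3, prefix=[3, 4, 8]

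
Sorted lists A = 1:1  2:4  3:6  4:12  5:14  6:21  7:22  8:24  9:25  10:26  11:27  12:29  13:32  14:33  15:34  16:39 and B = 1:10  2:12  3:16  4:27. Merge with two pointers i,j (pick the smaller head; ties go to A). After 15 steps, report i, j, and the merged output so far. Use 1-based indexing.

i=12, j=5, merged so far=[1, 4, 6, 10, 12, 12, 14, 16, 21, 22, 24, 25, 26, 27, 27]

i=1 j=1: A[i]=1<=B[j]=10 take 1, i++
i=2 j=1: A[i]=4<=B[j]=10 take 4, i++
i=3 j=1: A[i]=6<=B[j]=10 take 6, i++
i=4 j=1: A[i]=12>B[j]=10 take 10, j++
i=4 j=2: A[i]=12<=B[j]=12 take 12, i++
i=5 j=2: A[i]=14>B[j]=12 take 12, j++
i=5 j=3: A[i]=14<=B[j]=16 take 14, i++
i=6 j=3: A[i]=21>B[j]=16 take 16, j++
i=6 j=4: A[i]=21<=B[j]=27 take 21, i++
i=7 j=4: A[i]=22<=B[j]=27 take 22, i++
i=8 j=4: A[i]=24<=B[j]=27 take 24, i++
i=9 j=4: A[i]=25<=B[j]=27 take 25, i++
i=10 j=4: A[i]=26<=B[j]=27 take 26, i++
i=11 j=4: A[i]=27<=B[j]=27 take 27, i++
i=12 j=4: A[i]=29>B[j]=27 take 27, j++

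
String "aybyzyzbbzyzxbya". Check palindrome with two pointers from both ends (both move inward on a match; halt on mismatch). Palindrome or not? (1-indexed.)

l=1 r=16: 'a'=='a', l++,r--
l=2 r=15: 'y'=='y', l++,r--
l=3 r=14: 'b'=='b', l++,r--
l=4 r=13: 'y'!='x', stop

not a palindrome (mismatch at 4,13)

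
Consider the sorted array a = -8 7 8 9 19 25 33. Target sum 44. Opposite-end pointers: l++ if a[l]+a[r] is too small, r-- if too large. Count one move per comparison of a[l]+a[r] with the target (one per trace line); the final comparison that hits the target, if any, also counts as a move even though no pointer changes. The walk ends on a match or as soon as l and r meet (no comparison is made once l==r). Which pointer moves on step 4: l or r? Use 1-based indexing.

l

[1,7] -8+33=25 <44 → l++
[2,7] 7+33=40 <44 → l++
[3,7] 8+33=41 <44 → l++
[4,7] 9+33=42 <44 → l++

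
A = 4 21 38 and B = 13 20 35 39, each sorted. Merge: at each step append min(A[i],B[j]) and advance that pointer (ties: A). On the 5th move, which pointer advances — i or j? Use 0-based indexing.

i=0 j=0: A[i]=4<=B[j]=13 take 4, i++
i=1 j=0: A[i]=21>B[j]=13 take 13, j++
i=1 j=1: A[i]=21>B[j]=20 take 20, j++
i=1 j=2: A[i]=21<=B[j]=35 take 21, i++
i=2 j=2: A[i]=38>B[j]=35 take 35, j++

j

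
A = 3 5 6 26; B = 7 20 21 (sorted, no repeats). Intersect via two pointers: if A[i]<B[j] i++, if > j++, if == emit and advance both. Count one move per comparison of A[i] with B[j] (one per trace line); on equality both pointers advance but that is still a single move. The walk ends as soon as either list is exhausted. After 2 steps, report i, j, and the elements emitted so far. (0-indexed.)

i=2, j=0, emitted=[]

[i=0,j=0] 3<7 → i++
[i=1,j=0] 5<7 → i++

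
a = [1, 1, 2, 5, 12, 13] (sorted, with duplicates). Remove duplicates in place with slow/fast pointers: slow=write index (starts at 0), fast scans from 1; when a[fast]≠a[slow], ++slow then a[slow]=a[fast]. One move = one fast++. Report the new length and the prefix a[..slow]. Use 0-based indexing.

length 5; prefix = [1, 2, 5, 12, 13]

(s=0,f=1) a[fast]=1=a[slow] dup → fast++
(s=0,f=2) a[fast]=2≠a[slow]=1 write a[1]=2 → slow++,fast++
(s=1,f=3) a[fast]=5≠a[slow]=2 write a[2]=5 → slow++,fast++
(s=2,f=4) a[fast]=12≠a[slow]=5 write a[3]=12 → slow++,fast++
(s=3,f=5) a[fast]=13≠a[slow]=12 write a[4]=13 → slow++,fast++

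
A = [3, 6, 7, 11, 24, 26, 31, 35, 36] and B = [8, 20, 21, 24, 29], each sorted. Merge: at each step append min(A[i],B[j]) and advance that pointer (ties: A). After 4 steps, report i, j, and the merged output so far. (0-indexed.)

i=3, j=1, merged so far=[3, 6, 7, 8]

i=0 j=0: A[i]=3<=B[j]=8 take 3, i++
i=1 j=0: A[i]=6<=B[j]=8 take 6, i++
i=2 j=0: A[i]=7<=B[j]=8 take 7, i++
i=3 j=0: A[i]=11>B[j]=8 take 8, j++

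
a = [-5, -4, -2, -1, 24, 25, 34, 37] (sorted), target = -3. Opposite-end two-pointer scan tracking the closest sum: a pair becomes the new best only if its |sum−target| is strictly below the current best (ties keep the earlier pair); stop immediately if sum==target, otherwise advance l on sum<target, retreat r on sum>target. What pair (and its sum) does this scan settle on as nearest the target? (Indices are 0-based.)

l=0 r=7: -5+37=32 d=35 *, r--
l=0 r=6: -5+34=29 d=32 *, r--
l=0 r=5: -5+25=20 d=23 *, r--
l=0 r=4: -5+24=19 d=22 *, r--
l=0 r=3: -5+-1=-6 d=3 *, l++
l=1 r=3: -4+-1=-5 d=2 *, l++
l=2 r=3: -2+-1=-3 d=0 *, stop

pair (-2, -1) with sum -3 (|Δ|=0)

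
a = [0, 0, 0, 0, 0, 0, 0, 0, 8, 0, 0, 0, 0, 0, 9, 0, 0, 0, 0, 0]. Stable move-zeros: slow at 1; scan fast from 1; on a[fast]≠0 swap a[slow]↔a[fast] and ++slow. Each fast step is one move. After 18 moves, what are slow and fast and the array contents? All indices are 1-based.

(s=1,f=1) a[fast]=0 → fast++
(s=1,f=2) a[fast]=0 → fast++
(s=1,f=3) a[fast]=0 → fast++
(s=1,f=4) a[fast]=0 → fast++
(s=1,f=5) a[fast]=0 → fast++
(s=1,f=6) a[fast]=0 → fast++
(s=1,f=7) a[fast]=0 → fast++
(s=1,f=8) a[fast]=0 → fast++
(s=1,f=9) a[fast]=8≠0 swap→a[1]=8 → slow++,fast++
(s=2,f=10) a[fast]=0 → fast++
(s=2,f=11) a[fast]=0 → fast++
(s=2,f=12) a[fast]=0 → fast++
(s=2,f=13) a[fast]=0 → fast++
(s=2,f=14) a[fast]=0 → fast++
(s=2,f=15) a[fast]=9≠0 swap→a[2]=9 → slow++,fast++
(s=3,f=16) a[fast]=0 → fast++
(s=3,f=17) a[fast]=0 → fast++
(s=3,f=18) a[fast]=0 → fast++

slow=3, fast=19, a=[8, 9, 0, 0, 0, 0, 0, 0, 0, 0, 0, 0, 0, 0, 0, 0, 0, 0, 0, 0]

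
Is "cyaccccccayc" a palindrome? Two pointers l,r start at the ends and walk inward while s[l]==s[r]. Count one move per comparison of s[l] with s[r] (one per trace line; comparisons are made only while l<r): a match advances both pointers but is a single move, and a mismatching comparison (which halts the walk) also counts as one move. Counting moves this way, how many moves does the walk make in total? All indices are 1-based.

l=1 r=12: 'c'=='c', l++,r--
l=2 r=11: 'y'=='y', l++,r--
l=3 r=10: 'a'=='a', l++,r--
l=4 r=9: 'c'=='c', l++,r--
l=5 r=8: 'c'=='c', l++,r--
l=6 r=7: 'c'=='c', l++,r--

6 moves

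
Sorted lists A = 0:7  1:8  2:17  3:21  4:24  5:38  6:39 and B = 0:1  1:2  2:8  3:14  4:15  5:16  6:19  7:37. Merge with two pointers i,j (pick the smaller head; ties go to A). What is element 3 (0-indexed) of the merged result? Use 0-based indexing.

[i=0,j=0] A[i]=7>B[j]=1 take 1 → j++
[i=0,j=1] A[i]=7>B[j]=2 take 2 → j++
[i=0,j=2] A[i]=7<=B[j]=8 take 7 → i++
[i=1,j=2] A[i]=8<=B[j]=8 take 8 → i++
[i=2,j=2] A[i]=17>B[j]=8 take 8 → j++
[i=2,j=3] A[i]=17>B[j]=14 take 14 → j++
[i=2,j=4] A[i]=17>B[j]=15 take 15 → j++
[i=2,j=5] A[i]=17>B[j]=16 take 16 → j++
[i=2,j=6] A[i]=17<=B[j]=19 take 17 → i++
[i=3,j=6] A[i]=21>B[j]=19 take 19 → j++
[i=3,j=7] A[i]=21<=B[j]=37 take 21 → i++
[i=4,j=7] A[i]=24<=B[j]=37 take 24 → i++
[i=5,j=7] A[i]=38>B[j]=37 take 37 → j++
[i=5,j=8] B done, take A[i]=38 → i++
[i=6,j=8] B done, take A[i]=39 → i++

merged[3] = 8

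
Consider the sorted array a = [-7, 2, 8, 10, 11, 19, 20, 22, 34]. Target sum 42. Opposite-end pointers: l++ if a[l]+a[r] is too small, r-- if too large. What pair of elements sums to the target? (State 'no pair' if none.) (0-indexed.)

(8, 34)

l=0 r=8: -7+34=27 <42, l++
l=1 r=8: 2+34=36 <42, l++
l=2 r=8: 8+34=42, found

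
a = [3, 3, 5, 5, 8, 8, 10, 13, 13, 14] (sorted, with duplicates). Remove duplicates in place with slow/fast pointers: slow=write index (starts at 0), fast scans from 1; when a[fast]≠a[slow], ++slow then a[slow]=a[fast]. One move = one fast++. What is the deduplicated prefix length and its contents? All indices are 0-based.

slow=0 fast=1: a[fast]=3=a[slow] dup, fast++
slow=0 fast=2: a[fast]=5≠a[slow]=3 write a[1]=5, slow++,fast++
slow=1 fast=3: a[fast]=5=a[slow] dup, fast++
slow=1 fast=4: a[fast]=8≠a[slow]=5 write a[2]=8, slow++,fast++
slow=2 fast=5: a[fast]=8=a[slow] dup, fast++
slow=2 fast=6: a[fast]=10≠a[slow]=8 write a[3]=10, slow++,fast++
slow=3 fast=7: a[fast]=13≠a[slow]=10 write a[4]=13, slow++,fast++
slow=4 fast=8: a[fast]=13=a[slow] dup, fast++
slow=4 fast=9: a[fast]=14≠a[slow]=13 write a[5]=14, slow++,fast++

length 6; prefix = [3, 5, 8, 10, 13, 14]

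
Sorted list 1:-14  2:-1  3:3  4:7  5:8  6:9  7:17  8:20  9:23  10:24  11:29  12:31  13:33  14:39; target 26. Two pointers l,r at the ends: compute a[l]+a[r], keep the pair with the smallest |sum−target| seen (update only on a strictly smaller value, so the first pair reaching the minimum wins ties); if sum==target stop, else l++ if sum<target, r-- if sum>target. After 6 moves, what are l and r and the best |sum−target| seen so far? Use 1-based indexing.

l=3, r=10, best |Δ|=1

[1,14] -14+39=25 d=1 * → l++
[2,14] -1+39=38 d=12 → r--
[2,13] -1+33=32 d=6 → r--
[2,12] -1+31=30 d=4 → r--
[2,11] -1+29=28 d=2 → r--
[2,10] -1+24=23 d=3 → l++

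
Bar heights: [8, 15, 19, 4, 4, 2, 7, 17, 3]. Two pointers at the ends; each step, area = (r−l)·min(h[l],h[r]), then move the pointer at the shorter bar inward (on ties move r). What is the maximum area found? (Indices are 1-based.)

[1,9] min(8,3)*8=24 best=24 * → r--
[1,8] min(8,17)*7=56 best=56 * → l++
[2,8] min(15,17)*6=90 best=90 * → l++
[3,8] min(19,17)*5=85 best=90 → r--
[3,7] min(19,7)*4=28 best=90 → r--
[3,6] min(19,2)*3=6 best=90 → r--
[3,5] min(19,4)*2=8 best=90 → r--
[3,4] min(19,4)*1=4 best=90 → r--

max area = 90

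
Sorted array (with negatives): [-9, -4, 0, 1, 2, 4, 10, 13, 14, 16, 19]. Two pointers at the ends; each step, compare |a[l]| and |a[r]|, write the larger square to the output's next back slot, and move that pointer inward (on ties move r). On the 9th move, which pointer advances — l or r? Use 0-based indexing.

[0,10] |-9|<=|19| out[10]=361 → r--
[0,9] |-9|<=|16| out[9]=256 → r--
[0,8] |-9|<=|14| out[8]=196 → r--
[0,7] |-9|<=|13| out[7]=169 → r--
[0,6] |-9|<=|10| out[6]=100 → r--
[0,5] |-9|>|4| out[5]=81 → l++
[1,5] |-4|<=|4| out[4]=16 → r--
[1,4] |-4|>|2| out[3]=16 → l++
[2,4] |0|<=|2| out[2]=4 → r--

r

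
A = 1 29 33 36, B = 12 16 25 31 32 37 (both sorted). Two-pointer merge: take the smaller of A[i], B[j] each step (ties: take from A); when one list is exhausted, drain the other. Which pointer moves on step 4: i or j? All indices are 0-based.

j

i=0 j=0: A[i]=1<=B[j]=12 take 1, i++
i=1 j=0: A[i]=29>B[j]=12 take 12, j++
i=1 j=1: A[i]=29>B[j]=16 take 16, j++
i=1 j=2: A[i]=29>B[j]=25 take 25, j++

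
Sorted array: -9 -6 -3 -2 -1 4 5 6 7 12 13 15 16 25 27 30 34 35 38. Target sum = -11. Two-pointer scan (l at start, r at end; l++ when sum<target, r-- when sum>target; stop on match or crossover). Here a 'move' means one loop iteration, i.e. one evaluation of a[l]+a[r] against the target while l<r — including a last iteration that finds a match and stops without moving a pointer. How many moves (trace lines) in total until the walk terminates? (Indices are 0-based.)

16 moves

[0,18] -9+38=29 >-11 → r--
[0,17] -9+35=26 >-11 → r--
[0,16] -9+34=25 >-11 → r--
[0,15] -9+30=21 >-11 → r--
[0,14] -9+27=18 >-11 → r--
[0,13] -9+25=16 >-11 → r--
[0,12] -9+16=7 >-11 → r--
[0,11] -9+15=6 >-11 → r--
[0,10] -9+13=4 >-11 → r--
[0,9] -9+12=3 >-11 → r--
[0,8] -9+7=-2 >-11 → r--
[0,7] -9+6=-3 >-11 → r--
[0,6] -9+5=-4 >-11 → r--
[0,5] -9+4=-5 >-11 → r--
[0,4] -9+-1=-10 >-11 → r--
[0,3] -9+-2=-11 → found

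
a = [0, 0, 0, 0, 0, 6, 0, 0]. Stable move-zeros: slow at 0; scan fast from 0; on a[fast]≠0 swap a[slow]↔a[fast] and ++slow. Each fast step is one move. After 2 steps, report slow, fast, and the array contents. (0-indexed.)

(s=0,f=0) a[fast]=0 → fast++
(s=0,f=1) a[fast]=0 → fast++

slow=0, fast=2, a=[0, 0, 0, 0, 0, 6, 0, 0]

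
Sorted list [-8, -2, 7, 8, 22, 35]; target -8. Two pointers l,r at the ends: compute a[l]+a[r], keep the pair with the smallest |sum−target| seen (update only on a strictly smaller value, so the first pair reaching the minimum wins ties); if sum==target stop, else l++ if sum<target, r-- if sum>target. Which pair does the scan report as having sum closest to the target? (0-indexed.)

pair (-8, -2) with sum -10 (|Δ|=2)

l=0 r=5: -8+35=27 d=35 *, r--
l=0 r=4: -8+22=14 d=22 *, r--
l=0 r=3: -8+8=0 d=8 *, r--
l=0 r=2: -8+7=-1 d=7 *, r--
l=0 r=1: -8+-2=-10 d=2 *, l++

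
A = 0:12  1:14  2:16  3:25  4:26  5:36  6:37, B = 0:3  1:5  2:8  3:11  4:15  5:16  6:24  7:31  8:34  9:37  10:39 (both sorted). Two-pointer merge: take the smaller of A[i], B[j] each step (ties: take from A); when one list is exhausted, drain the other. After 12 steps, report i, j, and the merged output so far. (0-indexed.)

i=5, j=7, merged so far=[3, 5, 8, 11, 12, 14, 15, 16, 16, 24, 25, 26]

i=0 j=0: A[i]=12>B[j]=3 take 3, j++
i=0 j=1: A[i]=12>B[j]=5 take 5, j++
i=0 j=2: A[i]=12>B[j]=8 take 8, j++
i=0 j=3: A[i]=12>B[j]=11 take 11, j++
i=0 j=4: A[i]=12<=B[j]=15 take 12, i++
i=1 j=4: A[i]=14<=B[j]=15 take 14, i++
i=2 j=4: A[i]=16>B[j]=15 take 15, j++
i=2 j=5: A[i]=16<=B[j]=16 take 16, i++
i=3 j=5: A[i]=25>B[j]=16 take 16, j++
i=3 j=6: A[i]=25>B[j]=24 take 24, j++
i=3 j=7: A[i]=25<=B[j]=31 take 25, i++
i=4 j=7: A[i]=26<=B[j]=31 take 26, i++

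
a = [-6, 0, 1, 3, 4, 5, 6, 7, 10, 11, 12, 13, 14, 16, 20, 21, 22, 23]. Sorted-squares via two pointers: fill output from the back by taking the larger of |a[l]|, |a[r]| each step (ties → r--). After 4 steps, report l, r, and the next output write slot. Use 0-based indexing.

l=0 r=17: |-6|<=|23| out[17]=529, r--
l=0 r=16: |-6|<=|22| out[16]=484, r--
l=0 r=15: |-6|<=|21| out[15]=441, r--
l=0 r=14: |-6|<=|20| out[14]=400, r--

l=0, r=13, next write slot=13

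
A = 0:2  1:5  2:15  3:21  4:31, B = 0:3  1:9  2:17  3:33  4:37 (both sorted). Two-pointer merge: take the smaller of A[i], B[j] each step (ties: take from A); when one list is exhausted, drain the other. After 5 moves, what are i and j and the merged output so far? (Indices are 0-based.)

i=3, j=2, merged so far=[2, 3, 5, 9, 15]

i=0 j=0: A[i]=2<=B[j]=3 take 2, i++
i=1 j=0: A[i]=5>B[j]=3 take 3, j++
i=1 j=1: A[i]=5<=B[j]=9 take 5, i++
i=2 j=1: A[i]=15>B[j]=9 take 9, j++
i=2 j=2: A[i]=15<=B[j]=17 take 15, i++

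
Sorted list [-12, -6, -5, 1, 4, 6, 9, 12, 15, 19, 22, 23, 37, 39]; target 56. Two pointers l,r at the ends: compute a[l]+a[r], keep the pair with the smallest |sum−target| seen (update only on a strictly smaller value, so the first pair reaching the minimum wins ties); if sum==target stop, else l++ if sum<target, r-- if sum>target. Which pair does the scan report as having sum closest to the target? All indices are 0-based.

l=0 r=13: -12+39=27 d=29 *, l++
l=1 r=13: -6+39=33 d=23 *, l++
l=2 r=13: -5+39=34 d=22 *, l++
l=3 r=13: 1+39=40 d=16 *, l++
l=4 r=13: 4+39=43 d=13 *, l++
l=5 r=13: 6+39=45 d=11 *, l++
l=6 r=13: 9+39=48 d=8 *, l++
l=7 r=13: 12+39=51 d=5 *, l++
l=8 r=13: 15+39=54 d=2 *, l++
l=9 r=13: 19+39=58 d=2, r--
l=9 r=12: 19+37=56 d=0 *, stop

pair (19, 37) with sum 56 (|Δ|=0)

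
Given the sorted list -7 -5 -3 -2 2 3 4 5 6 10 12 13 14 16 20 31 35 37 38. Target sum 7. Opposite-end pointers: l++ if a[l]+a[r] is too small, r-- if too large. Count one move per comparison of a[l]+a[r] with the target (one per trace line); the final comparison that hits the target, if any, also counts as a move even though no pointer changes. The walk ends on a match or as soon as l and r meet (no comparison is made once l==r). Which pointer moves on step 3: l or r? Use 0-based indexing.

[0,18] -7+38=31 >7 → r--
[0,17] -7+37=30 >7 → r--
[0,16] -7+35=28 >7 → r--

r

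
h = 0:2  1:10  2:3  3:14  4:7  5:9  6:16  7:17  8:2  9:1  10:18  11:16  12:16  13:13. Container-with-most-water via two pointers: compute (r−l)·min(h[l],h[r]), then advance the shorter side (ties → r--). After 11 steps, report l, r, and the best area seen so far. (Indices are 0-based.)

l=8, r=10, best area=130

l=0 r=13: min(2,13)*13=26 best=26 *, l++
l=1 r=13: min(10,13)*12=120 best=120 *, l++
l=2 r=13: min(3,13)*11=33 best=120, l++
l=3 r=13: min(14,13)*10=130 best=130 *, r--
l=3 r=12: min(14,16)*9=126 best=130, l++
l=4 r=12: min(7,16)*8=56 best=130, l++
l=5 r=12: min(9,16)*7=63 best=130, l++
l=6 r=12: min(16,16)*6=96 best=130, r--
l=6 r=11: min(16,16)*5=80 best=130, r--
l=6 r=10: min(16,18)*4=64 best=130, l++
l=7 r=10: min(17,18)*3=51 best=130, l++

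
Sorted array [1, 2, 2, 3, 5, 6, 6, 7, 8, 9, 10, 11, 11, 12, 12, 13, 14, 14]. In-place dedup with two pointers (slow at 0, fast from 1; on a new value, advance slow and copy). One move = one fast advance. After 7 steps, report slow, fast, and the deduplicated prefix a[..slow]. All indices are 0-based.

slow=5, fast=8, prefix=[1, 2, 3, 5, 6, 7]

slow=0 fast=1: a[fast]=2≠a[slow]=1 write a[1]=2, slow++,fast++
slow=1 fast=2: a[fast]=2=a[slow] dup, fast++
slow=1 fast=3: a[fast]=3≠a[slow]=2 write a[2]=3, slow++,fast++
slow=2 fast=4: a[fast]=5≠a[slow]=3 write a[3]=5, slow++,fast++
slow=3 fast=5: a[fast]=6≠a[slow]=5 write a[4]=6, slow++,fast++
slow=4 fast=6: a[fast]=6=a[slow] dup, fast++
slow=4 fast=7: a[fast]=7≠a[slow]=6 write a[5]=7, slow++,fast++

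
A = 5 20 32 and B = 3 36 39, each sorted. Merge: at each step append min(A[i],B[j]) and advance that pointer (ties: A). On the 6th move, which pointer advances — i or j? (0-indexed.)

[i=0,j=0] A[i]=5>B[j]=3 take 3 → j++
[i=0,j=1] A[i]=5<=B[j]=36 take 5 → i++
[i=1,j=1] A[i]=20<=B[j]=36 take 20 → i++
[i=2,j=1] A[i]=32<=B[j]=36 take 32 → i++
[i=3,j=1] A done, take B[j]=36 → j++
[i=3,j=2] A done, take B[j]=39 → j++

j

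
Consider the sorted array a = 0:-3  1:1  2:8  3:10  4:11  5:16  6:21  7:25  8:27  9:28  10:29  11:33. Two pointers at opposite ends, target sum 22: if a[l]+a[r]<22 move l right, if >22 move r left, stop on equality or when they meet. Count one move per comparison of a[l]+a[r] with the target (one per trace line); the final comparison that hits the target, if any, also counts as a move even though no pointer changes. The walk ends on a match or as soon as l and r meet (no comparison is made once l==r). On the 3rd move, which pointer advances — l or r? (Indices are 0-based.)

r

[0,11] -3+33=30 >22 → r--
[0,10] -3+29=26 >22 → r--
[0,9] -3+28=25 >22 → r--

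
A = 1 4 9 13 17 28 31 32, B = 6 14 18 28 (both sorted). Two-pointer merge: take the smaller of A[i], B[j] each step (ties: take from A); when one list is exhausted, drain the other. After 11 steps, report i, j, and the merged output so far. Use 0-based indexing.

[i=0,j=0] A[i]=1<=B[j]=6 take 1 → i++
[i=1,j=0] A[i]=4<=B[j]=6 take 4 → i++
[i=2,j=0] A[i]=9>B[j]=6 take 6 → j++
[i=2,j=1] A[i]=9<=B[j]=14 take 9 → i++
[i=3,j=1] A[i]=13<=B[j]=14 take 13 → i++
[i=4,j=1] A[i]=17>B[j]=14 take 14 → j++
[i=4,j=2] A[i]=17<=B[j]=18 take 17 → i++
[i=5,j=2] A[i]=28>B[j]=18 take 18 → j++
[i=5,j=3] A[i]=28<=B[j]=28 take 28 → i++
[i=6,j=3] A[i]=31>B[j]=28 take 28 → j++
[i=6,j=4] B done, take A[i]=31 → i++

i=7, j=4, merged so far=[1, 4, 6, 9, 13, 14, 17, 18, 28, 28, 31]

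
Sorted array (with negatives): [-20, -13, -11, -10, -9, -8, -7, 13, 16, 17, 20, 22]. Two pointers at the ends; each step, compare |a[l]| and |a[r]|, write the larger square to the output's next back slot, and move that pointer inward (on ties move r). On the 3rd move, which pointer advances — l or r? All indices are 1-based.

l=1 r=12: |-20|<=|22| out[12]=484, r--
l=1 r=11: |-20|<=|20| out[11]=400, r--
l=1 r=10: |-20|>|17| out[10]=400, l++

l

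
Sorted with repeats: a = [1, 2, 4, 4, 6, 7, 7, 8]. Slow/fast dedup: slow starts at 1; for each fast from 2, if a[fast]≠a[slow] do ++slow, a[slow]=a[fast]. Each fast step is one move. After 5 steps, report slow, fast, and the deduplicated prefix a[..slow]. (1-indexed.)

slow=5, fast=7, prefix=[1, 2, 4, 6, 7]

(s=1,f=2) a[fast]=2≠a[slow]=1 write a[2]=2 → slow++,fast++
(s=2,f=3) a[fast]=4≠a[slow]=2 write a[3]=4 → slow++,fast++
(s=3,f=4) a[fast]=4=a[slow] dup → fast++
(s=3,f=5) a[fast]=6≠a[slow]=4 write a[4]=6 → slow++,fast++
(s=4,f=6) a[fast]=7≠a[slow]=6 write a[5]=7 → slow++,fast++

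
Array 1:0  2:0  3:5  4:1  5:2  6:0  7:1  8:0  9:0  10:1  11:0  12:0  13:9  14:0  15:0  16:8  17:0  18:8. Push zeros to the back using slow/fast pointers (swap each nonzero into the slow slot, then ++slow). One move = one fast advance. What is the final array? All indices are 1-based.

[5, 1, 2, 1, 1, 9, 8, 8, 0, 0, 0, 0, 0, 0, 0, 0, 0, 0]

slow=1 fast=1: a[fast]=0, fast++
slow=1 fast=2: a[fast]=0, fast++
slow=1 fast=3: a[fast]=5≠0 swap→a[1]=5, slow++,fast++
slow=2 fast=4: a[fast]=1≠0 swap→a[2]=1, slow++,fast++
slow=3 fast=5: a[fast]=2≠0 swap→a[3]=2, slow++,fast++
slow=4 fast=6: a[fast]=0, fast++
slow=4 fast=7: a[fast]=1≠0 swap→a[4]=1, slow++,fast++
slow=5 fast=8: a[fast]=0, fast++
slow=5 fast=9: a[fast]=0, fast++
slow=5 fast=10: a[fast]=1≠0 swap→a[5]=1, slow++,fast++
slow=6 fast=11: a[fast]=0, fast++
slow=6 fast=12: a[fast]=0, fast++
slow=6 fast=13: a[fast]=9≠0 swap→a[6]=9, slow++,fast++
slow=7 fast=14: a[fast]=0, fast++
slow=7 fast=15: a[fast]=0, fast++
slow=7 fast=16: a[fast]=8≠0 swap→a[7]=8, slow++,fast++
slow=8 fast=17: a[fast]=0, fast++
slow=8 fast=18: a[fast]=8≠0 swap→a[8]=8, slow++,fast++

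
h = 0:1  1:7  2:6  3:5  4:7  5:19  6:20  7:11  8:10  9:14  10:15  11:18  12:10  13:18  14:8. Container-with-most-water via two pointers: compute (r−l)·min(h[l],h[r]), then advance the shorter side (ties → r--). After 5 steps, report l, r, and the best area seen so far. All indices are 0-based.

l=0 r=14: min(1,8)*14=14 best=14 *, l++
l=1 r=14: min(7,8)*13=91 best=91 *, l++
l=2 r=14: min(6,8)*12=72 best=91, l++
l=3 r=14: min(5,8)*11=55 best=91, l++
l=4 r=14: min(7,8)*10=70 best=91, l++

l=5, r=14, best area=91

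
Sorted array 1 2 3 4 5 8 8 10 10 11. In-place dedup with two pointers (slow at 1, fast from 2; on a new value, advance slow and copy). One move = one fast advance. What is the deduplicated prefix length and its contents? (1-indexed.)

(s=1,f=2) a[fast]=2≠a[slow]=1 write a[2]=2 → slow++,fast++
(s=2,f=3) a[fast]=3≠a[slow]=2 write a[3]=3 → slow++,fast++
(s=3,f=4) a[fast]=4≠a[slow]=3 write a[4]=4 → slow++,fast++
(s=4,f=5) a[fast]=5≠a[slow]=4 write a[5]=5 → slow++,fast++
(s=5,f=6) a[fast]=8≠a[slow]=5 write a[6]=8 → slow++,fast++
(s=6,f=7) a[fast]=8=a[slow] dup → fast++
(s=6,f=8) a[fast]=10≠a[slow]=8 write a[7]=10 → slow++,fast++
(s=7,f=9) a[fast]=10=a[slow] dup → fast++
(s=7,f=10) a[fast]=11≠a[slow]=10 write a[8]=11 → slow++,fast++

length 8; prefix = [1, 2, 3, 4, 5, 8, 10, 11]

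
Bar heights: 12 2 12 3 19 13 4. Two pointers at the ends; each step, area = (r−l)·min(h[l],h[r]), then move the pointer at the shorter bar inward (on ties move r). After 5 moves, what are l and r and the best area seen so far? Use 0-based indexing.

l=4, r=5, best area=60

l=0 r=6: min(12,4)*6=24 best=24 *, r--
l=0 r=5: min(12,13)*5=60 best=60 *, l++
l=1 r=5: min(2,13)*4=8 best=60, l++
l=2 r=5: min(12,13)*3=36 best=60, l++
l=3 r=5: min(3,13)*2=6 best=60, l++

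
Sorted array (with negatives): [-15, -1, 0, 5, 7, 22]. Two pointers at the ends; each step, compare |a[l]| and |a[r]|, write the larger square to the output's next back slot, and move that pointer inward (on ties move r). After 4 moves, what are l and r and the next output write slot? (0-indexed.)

l=0 r=5: |-15|<=|22| out[5]=484, r--
l=0 r=4: |-15|>|7| out[4]=225, l++
l=1 r=4: |-1|<=|7| out[3]=49, r--
l=1 r=3: |-1|<=|5| out[2]=25, r--

l=1, r=2, next write slot=1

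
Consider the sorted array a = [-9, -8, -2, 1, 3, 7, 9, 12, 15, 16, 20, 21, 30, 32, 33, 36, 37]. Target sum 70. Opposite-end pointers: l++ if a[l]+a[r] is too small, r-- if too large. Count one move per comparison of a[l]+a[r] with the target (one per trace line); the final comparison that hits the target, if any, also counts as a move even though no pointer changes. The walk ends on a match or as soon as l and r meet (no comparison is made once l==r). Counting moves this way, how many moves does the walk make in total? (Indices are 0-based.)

[0,16] -9+37=28 <70 → l++
[1,16] -8+37=29 <70 → l++
[2,16] -2+37=35 <70 → l++
[3,16] 1+37=38 <70 → l++
[4,16] 3+37=40 <70 → l++
[5,16] 7+37=44 <70 → l++
[6,16] 9+37=46 <70 → l++
[7,16] 12+37=49 <70 → l++
[8,16] 15+37=52 <70 → l++
[9,16] 16+37=53 <70 → l++
[10,16] 20+37=57 <70 → l++
[11,16] 21+37=58 <70 → l++
[12,16] 30+37=67 <70 → l++
[13,16] 32+37=69 <70 → l++
[14,16] 33+37=70 → found

15 moves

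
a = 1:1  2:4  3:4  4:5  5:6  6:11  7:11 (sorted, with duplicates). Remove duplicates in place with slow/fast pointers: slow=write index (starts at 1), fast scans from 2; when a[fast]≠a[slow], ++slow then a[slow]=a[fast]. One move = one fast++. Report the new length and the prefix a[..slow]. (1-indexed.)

slow=1 fast=2: a[fast]=4≠a[slow]=1 write a[2]=4, slow++,fast++
slow=2 fast=3: a[fast]=4=a[slow] dup, fast++
slow=2 fast=4: a[fast]=5≠a[slow]=4 write a[3]=5, slow++,fast++
slow=3 fast=5: a[fast]=6≠a[slow]=5 write a[4]=6, slow++,fast++
slow=4 fast=6: a[fast]=11≠a[slow]=6 write a[5]=11, slow++,fast++
slow=5 fast=7: a[fast]=11=a[slow] dup, fast++

length 5; prefix = [1, 4, 5, 6, 11]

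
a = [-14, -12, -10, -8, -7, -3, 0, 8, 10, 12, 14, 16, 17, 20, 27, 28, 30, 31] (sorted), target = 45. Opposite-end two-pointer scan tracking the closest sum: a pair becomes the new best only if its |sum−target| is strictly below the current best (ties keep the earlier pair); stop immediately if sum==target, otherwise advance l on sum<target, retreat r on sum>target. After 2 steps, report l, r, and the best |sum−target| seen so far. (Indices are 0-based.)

l=0 r=17: -14+31=17 d=28 *, l++
l=1 r=17: -12+31=19 d=26 *, l++

l=2, r=17, best |Δ|=26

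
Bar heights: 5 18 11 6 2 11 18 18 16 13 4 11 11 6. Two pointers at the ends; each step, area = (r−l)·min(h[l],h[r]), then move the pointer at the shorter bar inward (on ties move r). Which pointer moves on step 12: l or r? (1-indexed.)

l=1 r=14: min(5,6)*13=65 best=65 *, l++
l=2 r=14: min(18,6)*12=72 best=72 *, r--
l=2 r=13: min(18,11)*11=121 best=121 *, r--
l=2 r=12: min(18,11)*10=110 best=121, r--
l=2 r=11: min(18,4)*9=36 best=121, r--
l=2 r=10: min(18,13)*8=104 best=121, r--
l=2 r=9: min(18,16)*7=112 best=121, r--
l=2 r=8: min(18,18)*6=108 best=121, r--
l=2 r=7: min(18,18)*5=90 best=121, r--
l=2 r=6: min(18,11)*4=44 best=121, r--
l=2 r=5: min(18,2)*3=6 best=121, r--
l=2 r=4: min(18,6)*2=12 best=121, r--

r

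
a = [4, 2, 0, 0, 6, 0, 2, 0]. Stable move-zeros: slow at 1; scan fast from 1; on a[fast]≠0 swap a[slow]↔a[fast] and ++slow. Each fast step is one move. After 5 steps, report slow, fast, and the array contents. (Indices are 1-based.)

slow=4, fast=6, a=[4, 2, 6, 0, 0, 0, 2, 0]

(s=1,f=1) a[fast]=4≠0 swap→a[1]=4 → slow++,fast++
(s=2,f=2) a[fast]=2≠0 swap→a[2]=2 → slow++,fast++
(s=3,f=3) a[fast]=0 → fast++
(s=3,f=4) a[fast]=0 → fast++
(s=3,f=5) a[fast]=6≠0 swap→a[3]=6 → slow++,fast++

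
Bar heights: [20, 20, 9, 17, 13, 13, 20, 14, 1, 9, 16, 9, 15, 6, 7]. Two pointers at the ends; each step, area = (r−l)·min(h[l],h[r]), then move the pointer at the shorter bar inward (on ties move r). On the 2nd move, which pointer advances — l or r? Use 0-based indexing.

[0,14] min(20,7)*14=98 best=98 * → r--
[0,13] min(20,6)*13=78 best=98 → r--

r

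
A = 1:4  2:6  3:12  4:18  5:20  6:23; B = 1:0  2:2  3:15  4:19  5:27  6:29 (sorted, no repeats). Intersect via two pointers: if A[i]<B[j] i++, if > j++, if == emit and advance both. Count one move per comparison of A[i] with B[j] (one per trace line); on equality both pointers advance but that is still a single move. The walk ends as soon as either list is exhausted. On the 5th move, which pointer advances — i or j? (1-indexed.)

i=1 j=1: 4>0, j++
i=1 j=2: 4>2, j++
i=1 j=3: 4<15, i++
i=2 j=3: 6<15, i++
i=3 j=3: 12<15, i++

i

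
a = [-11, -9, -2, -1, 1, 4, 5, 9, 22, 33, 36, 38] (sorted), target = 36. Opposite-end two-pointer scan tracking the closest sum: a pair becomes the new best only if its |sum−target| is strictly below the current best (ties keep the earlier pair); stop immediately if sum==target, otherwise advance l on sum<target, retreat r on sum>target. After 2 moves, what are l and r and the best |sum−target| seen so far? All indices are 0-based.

l=2, r=11, best |Δ|=7

l=0 r=11: -11+38=27 d=9 *, l++
l=1 r=11: -9+38=29 d=7 *, l++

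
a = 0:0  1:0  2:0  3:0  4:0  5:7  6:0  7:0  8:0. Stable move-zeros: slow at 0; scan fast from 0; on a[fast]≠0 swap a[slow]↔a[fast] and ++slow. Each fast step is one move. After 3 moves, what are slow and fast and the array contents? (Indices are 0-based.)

slow=0, fast=3, a=[0, 0, 0, 0, 0, 7, 0, 0, 0]

slow=0 fast=0: a[fast]=0, fast++
slow=0 fast=1: a[fast]=0, fast++
slow=0 fast=2: a[fast]=0, fast++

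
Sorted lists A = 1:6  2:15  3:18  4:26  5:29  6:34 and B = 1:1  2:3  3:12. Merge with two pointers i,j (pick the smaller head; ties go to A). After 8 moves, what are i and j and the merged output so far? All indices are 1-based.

i=1 j=1: A[i]=6>B[j]=1 take 1, j++
i=1 j=2: A[i]=6>B[j]=3 take 3, j++
i=1 j=3: A[i]=6<=B[j]=12 take 6, i++
i=2 j=3: A[i]=15>B[j]=12 take 12, j++
i=2 j=4: B done, take A[i]=15, i++
i=3 j=4: B done, take A[i]=18, i++
i=4 j=4: B done, take A[i]=26, i++
i=5 j=4: B done, take A[i]=29, i++

i=6, j=4, merged so far=[1, 3, 6, 12, 15, 18, 26, 29]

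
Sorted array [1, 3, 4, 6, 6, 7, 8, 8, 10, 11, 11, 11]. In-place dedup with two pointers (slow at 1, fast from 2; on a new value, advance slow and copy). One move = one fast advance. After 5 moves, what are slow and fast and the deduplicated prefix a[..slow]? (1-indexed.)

slow=5, fast=7, prefix=[1, 3, 4, 6, 7]

(s=1,f=2) a[fast]=3≠a[slow]=1 write a[2]=3 → slow++,fast++
(s=2,f=3) a[fast]=4≠a[slow]=3 write a[3]=4 → slow++,fast++
(s=3,f=4) a[fast]=6≠a[slow]=4 write a[4]=6 → slow++,fast++
(s=4,f=5) a[fast]=6=a[slow] dup → fast++
(s=4,f=6) a[fast]=7≠a[slow]=6 write a[5]=7 → slow++,fast++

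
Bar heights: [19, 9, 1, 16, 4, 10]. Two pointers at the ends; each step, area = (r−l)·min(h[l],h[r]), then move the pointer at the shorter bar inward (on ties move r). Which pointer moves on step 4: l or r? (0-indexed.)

r

l=0 r=5: min(19,10)*5=50 best=50 *, r--
l=0 r=4: min(19,4)*4=16 best=50, r--
l=0 r=3: min(19,16)*3=48 best=50, r--
l=0 r=2: min(19,1)*2=2 best=50, r--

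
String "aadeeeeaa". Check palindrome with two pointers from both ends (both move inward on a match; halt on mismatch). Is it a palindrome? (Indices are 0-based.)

not a palindrome (mismatch at 2,6)

l=0 r=8: 'a'=='a', l++,r--
l=1 r=7: 'a'=='a', l++,r--
l=2 r=6: 'd'!='e', stop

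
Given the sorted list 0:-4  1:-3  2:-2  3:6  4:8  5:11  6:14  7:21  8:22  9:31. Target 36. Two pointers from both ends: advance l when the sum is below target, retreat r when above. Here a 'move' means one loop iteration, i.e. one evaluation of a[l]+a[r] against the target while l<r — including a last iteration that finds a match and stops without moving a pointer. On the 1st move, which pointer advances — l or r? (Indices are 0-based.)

l

[0,9] -4+31=27 <36 → l++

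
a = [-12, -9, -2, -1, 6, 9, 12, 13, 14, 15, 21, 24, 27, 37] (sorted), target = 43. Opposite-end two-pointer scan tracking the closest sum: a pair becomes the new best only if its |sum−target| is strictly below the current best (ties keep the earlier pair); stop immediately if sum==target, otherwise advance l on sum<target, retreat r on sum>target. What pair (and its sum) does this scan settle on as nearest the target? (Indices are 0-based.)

pair (6, 37) with sum 43 (|Δ|=0)

l=0 r=13: -12+37=25 d=18 *, l++
l=1 r=13: -9+37=28 d=15 *, l++
l=2 r=13: -2+37=35 d=8 *, l++
l=3 r=13: -1+37=36 d=7 *, l++
l=4 r=13: 6+37=43 d=0 *, stop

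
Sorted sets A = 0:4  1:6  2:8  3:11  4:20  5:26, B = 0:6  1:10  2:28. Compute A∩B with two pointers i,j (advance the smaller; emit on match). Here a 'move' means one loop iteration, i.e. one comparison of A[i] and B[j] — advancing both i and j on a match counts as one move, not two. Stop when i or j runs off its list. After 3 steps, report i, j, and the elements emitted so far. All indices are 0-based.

i=3, j=1, emitted=[6]

[i=0,j=0] 4<6 → i++
[i=1,j=0] 6==6 emit → i++,j++
[i=2,j=1] 8<10 → i++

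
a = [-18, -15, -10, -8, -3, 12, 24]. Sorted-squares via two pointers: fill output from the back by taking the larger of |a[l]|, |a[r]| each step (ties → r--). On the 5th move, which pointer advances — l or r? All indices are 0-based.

[0,6] |-18|<=|24| out[6]=576 → r--
[0,5] |-18|>|12| out[5]=324 → l++
[1,5] |-15|>|12| out[4]=225 → l++
[2,5] |-10|<=|12| out[3]=144 → r--
[2,4] |-10|>|-3| out[2]=100 → l++

l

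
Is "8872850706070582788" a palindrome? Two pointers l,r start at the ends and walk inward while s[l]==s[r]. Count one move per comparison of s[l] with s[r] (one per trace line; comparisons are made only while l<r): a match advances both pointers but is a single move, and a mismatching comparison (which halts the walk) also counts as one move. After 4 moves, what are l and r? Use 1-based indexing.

l=5, r=15

[1,19] '8'=='8' → l++,r--
[2,18] '8'=='8' → l++,r--
[3,17] '7'=='7' → l++,r--
[4,16] '2'=='2' → l++,r--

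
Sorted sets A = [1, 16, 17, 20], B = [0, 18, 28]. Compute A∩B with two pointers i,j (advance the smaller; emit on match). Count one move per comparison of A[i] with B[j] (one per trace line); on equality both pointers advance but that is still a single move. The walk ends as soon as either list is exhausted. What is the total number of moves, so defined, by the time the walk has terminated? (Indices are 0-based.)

i=0 j=0: 1>0, j++
i=0 j=1: 1<18, i++
i=1 j=1: 16<18, i++
i=2 j=1: 17<18, i++
i=3 j=1: 20>18, j++
i=3 j=2: 20<28, i++

6 moves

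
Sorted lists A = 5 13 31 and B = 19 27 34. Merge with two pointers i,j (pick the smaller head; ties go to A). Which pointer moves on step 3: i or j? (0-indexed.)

[i=0,j=0] A[i]=5<=B[j]=19 take 5 → i++
[i=1,j=0] A[i]=13<=B[j]=19 take 13 → i++
[i=2,j=0] A[i]=31>B[j]=19 take 19 → j++

j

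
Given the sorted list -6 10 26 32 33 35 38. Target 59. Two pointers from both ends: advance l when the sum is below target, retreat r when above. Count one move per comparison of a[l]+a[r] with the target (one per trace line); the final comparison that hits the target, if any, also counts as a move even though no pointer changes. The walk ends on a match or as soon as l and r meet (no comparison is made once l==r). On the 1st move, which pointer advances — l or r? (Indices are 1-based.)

l

l=1 r=7: -6+38=32 <59, l++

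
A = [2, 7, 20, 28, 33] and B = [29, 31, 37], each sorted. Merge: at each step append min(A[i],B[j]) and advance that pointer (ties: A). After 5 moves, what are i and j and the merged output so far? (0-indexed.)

[i=0,j=0] A[i]=2<=B[j]=29 take 2 → i++
[i=1,j=0] A[i]=7<=B[j]=29 take 7 → i++
[i=2,j=0] A[i]=20<=B[j]=29 take 20 → i++
[i=3,j=0] A[i]=28<=B[j]=29 take 28 → i++
[i=4,j=0] A[i]=33>B[j]=29 take 29 → j++

i=4, j=1, merged so far=[2, 7, 20, 28, 29]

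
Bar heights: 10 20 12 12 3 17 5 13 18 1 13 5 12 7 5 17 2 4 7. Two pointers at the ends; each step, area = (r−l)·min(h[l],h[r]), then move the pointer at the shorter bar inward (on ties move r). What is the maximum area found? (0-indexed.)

l=0 r=18: min(10,7)*18=126 best=126 *, r--
l=0 r=17: min(10,4)*17=68 best=126, r--
l=0 r=16: min(10,2)*16=32 best=126, r--
l=0 r=15: min(10,17)*15=150 best=150 *, l++
l=1 r=15: min(20,17)*14=238 best=238 *, r--
l=1 r=14: min(20,5)*13=65 best=238, r--
l=1 r=13: min(20,7)*12=84 best=238, r--
l=1 r=12: min(20,12)*11=132 best=238, r--
l=1 r=11: min(20,5)*10=50 best=238, r--
l=1 r=10: min(20,13)*9=117 best=238, r--
l=1 r=9: min(20,1)*8=8 best=238, r--
l=1 r=8: min(20,18)*7=126 best=238, r--
l=1 r=7: min(20,13)*6=78 best=238, r--
l=1 r=6: min(20,5)*5=25 best=238, r--
l=1 r=5: min(20,17)*4=68 best=238, r--
l=1 r=4: min(20,3)*3=9 best=238, r--
l=1 r=3: min(20,12)*2=24 best=238, r--
l=1 r=2: min(20,12)*1=12 best=238, r--

max area = 238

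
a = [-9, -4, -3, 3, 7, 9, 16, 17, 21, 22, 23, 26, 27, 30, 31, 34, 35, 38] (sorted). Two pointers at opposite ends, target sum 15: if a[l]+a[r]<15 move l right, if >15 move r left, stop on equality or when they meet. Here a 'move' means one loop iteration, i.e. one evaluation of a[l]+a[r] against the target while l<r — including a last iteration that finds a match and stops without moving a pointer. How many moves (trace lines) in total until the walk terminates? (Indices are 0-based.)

17 moves

l=0 r=17: -9+38=29 >15, r--
l=0 r=16: -9+35=26 >15, r--
l=0 r=15: -9+34=25 >15, r--
l=0 r=14: -9+31=22 >15, r--
l=0 r=13: -9+30=21 >15, r--
l=0 r=12: -9+27=18 >15, r--
l=0 r=11: -9+26=17 >15, r--
l=0 r=10: -9+23=14 <15, l++
l=1 r=10: -4+23=19 >15, r--
l=1 r=9: -4+22=18 >15, r--
l=1 r=8: -4+21=17 >15, r--
l=1 r=7: -4+17=13 <15, l++
l=2 r=7: -3+17=14 <15, l++
l=3 r=7: 3+17=20 >15, r--
l=3 r=6: 3+16=19 >15, r--
l=3 r=5: 3+9=12 <15, l++
l=4 r=5: 7+9=16 >15, r--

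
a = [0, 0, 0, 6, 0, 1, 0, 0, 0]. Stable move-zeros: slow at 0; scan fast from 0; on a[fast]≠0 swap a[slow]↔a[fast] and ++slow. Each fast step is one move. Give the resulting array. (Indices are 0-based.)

slow=0 fast=0: a[fast]=0, fast++
slow=0 fast=1: a[fast]=0, fast++
slow=0 fast=2: a[fast]=0, fast++
slow=0 fast=3: a[fast]=6≠0 swap→a[0]=6, slow++,fast++
slow=1 fast=4: a[fast]=0, fast++
slow=1 fast=5: a[fast]=1≠0 swap→a[1]=1, slow++,fast++
slow=2 fast=6: a[fast]=0, fast++
slow=2 fast=7: a[fast]=0, fast++
slow=2 fast=8: a[fast]=0, fast++

[6, 1, 0, 0, 0, 0, 0, 0, 0]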